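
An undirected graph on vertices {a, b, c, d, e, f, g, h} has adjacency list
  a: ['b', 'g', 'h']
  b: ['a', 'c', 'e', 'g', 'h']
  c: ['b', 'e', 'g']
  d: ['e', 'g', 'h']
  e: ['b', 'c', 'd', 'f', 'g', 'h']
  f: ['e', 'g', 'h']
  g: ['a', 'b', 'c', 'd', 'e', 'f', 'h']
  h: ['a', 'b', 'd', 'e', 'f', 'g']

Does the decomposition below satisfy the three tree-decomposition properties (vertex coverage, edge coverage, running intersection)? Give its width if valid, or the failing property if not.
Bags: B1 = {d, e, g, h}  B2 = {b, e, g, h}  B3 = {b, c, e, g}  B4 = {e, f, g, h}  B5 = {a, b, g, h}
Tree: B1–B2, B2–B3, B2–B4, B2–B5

Checking the three conditions: (i) the bags cover all of {a, b, c, d, e, f, g, h}; (ii) for each edge, some bag contains both endpoints; (iii) the bags containing any fixed vertex form a subtree. All hold, so the decomposition is valid with width 4 − 1 = 3.

Yes; width 3.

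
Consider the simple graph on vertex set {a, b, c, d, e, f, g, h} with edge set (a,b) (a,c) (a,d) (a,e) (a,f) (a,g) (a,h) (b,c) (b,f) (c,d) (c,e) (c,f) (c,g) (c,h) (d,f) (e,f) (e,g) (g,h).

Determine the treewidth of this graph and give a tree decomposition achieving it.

Each bag holds 4 vertices, so the decomposition has width 3, which upper-bounds the treewidth. On the other hand G contains the 4-clique {a, c, e, g}. A clique must lie in a single bag of any decomposition, so no decomposition can have width below 3. Therefore the treewidth is 3.

Treewidth 3.
One optimal decomposition is:
Bags: B1 = {a, c, e, f}  B2 = {a, b, c, f}  B3 = {a, c, e, g}  B4 = {a, c, d, f}  B5 = {a, c, g, h}
Tree: B1–B2, B1–B3, B2–B4, B3–B5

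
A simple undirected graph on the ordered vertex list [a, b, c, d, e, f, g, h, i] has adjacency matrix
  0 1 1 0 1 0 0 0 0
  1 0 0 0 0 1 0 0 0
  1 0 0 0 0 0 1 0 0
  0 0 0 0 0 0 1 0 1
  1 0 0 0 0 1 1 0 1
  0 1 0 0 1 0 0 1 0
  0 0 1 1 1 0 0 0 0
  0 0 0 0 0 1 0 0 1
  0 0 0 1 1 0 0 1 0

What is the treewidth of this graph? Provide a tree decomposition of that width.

Treewidth 3.
One optimal decomposition is:
Bags: B1 = {a, b, c, g}  B2 = {a, b, e, g}  B3 = {b, e, f, g}  B4 = {d, e, f, g}  B5 = {d, e, f, i}  B6 = {d, f, h, i}
Tree: B1–B2, B2–B3, B3–B4, B4–B5, B5–B6

The largest bag has 4 vertices, giving width 3; this decomposition certifies tw(G) ≤ 3. For the lower bound: the 4 vertex sets {a,b,c}, {g}, {e}, {d,f,h,i} are disjoint, each induces a connected subgraph, and every pair is joined by at least one edge of G. Contracting each set to a single vertex therefore yields K_{4} as a minor, and since treewidth is minor-monotone, tw(G) ≥ tw(K_{4}) = 3. Therefore the treewidth is 3.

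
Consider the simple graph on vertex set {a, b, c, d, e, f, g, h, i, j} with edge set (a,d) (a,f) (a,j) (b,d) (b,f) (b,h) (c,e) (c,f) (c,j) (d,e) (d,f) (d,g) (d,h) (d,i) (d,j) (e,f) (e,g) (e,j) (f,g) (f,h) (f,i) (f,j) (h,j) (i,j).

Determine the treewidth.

3

A width-3 tree decomposition is:
Bags: B1 = {a, d, f, j}  B2 = {d, e, f, j}  B3 = {c, e, f, j}  B4 = {d, f, h, j}  B5 = {b, d, f, h}  B6 = {d, e, f, g}  B7 = {d, f, i, j}
Tree: B1–B2, B2–B3, B1–B4, B4–B5, B2–B6, B1–B7
Every bag has size at most 4, so the width is 4 − 1 = 3 and tw(G) ≤ 3. For the lower bound, the 4 vertices {d, e, f, g} are pairwise adjacent, and any tree decomposition puts a clique entirely inside one bag — forcing width ≥ 3. Hence tw(G) = 3 exactly.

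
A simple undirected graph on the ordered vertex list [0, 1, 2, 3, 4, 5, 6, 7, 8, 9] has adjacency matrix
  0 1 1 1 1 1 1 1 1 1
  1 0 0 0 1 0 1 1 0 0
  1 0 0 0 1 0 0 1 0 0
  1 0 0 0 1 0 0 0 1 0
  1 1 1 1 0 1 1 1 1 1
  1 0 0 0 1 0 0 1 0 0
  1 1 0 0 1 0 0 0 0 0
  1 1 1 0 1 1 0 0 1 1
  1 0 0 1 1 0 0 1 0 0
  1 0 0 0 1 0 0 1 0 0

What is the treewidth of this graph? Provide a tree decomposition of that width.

Treewidth 3.
One optimal decomposition is:
Bags: B1 = {0, 1, 4, 7}  B2 = {0, 4, 7, 8}  B3 = {0, 4, 7, 9}  B4 = {0, 1, 4, 6}  B5 = {0, 2, 4, 7}  B6 = {0, 3, 4, 8}  B7 = {0, 4, 5, 7}
Tree: B1–B2, B1–B3, B1–B4, B2–B5, B2–B6, B5–B7

Every bag has size at most 4, so the width is 4 − 1 = 3 and tw(G) ≤ 3. On the other hand G contains the 4-clique {0, 3, 4, 8}. A clique must lie in a single bag of any decomposition, so no decomposition can have width below 3. Therefore the treewidth is 3.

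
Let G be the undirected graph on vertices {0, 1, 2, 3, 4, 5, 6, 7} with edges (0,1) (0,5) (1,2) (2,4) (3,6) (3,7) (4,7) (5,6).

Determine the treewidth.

A width-2 tree decomposition is:
Bags: B1 = {0, 1, 5}  B2 = {1, 2, 5}  B3 = {2, 4, 5}  B4 = {4, 5, 7}  B5 = {3, 5, 7}  B6 = {3, 5, 6}
Tree: B1–B2, B2–B3, B3–B4, B4–B5, B5–B6
Every bag has size at most 3, so the width is 3 − 1 = 2 and tw(G) ≤ 2. Since 5–0–1–2–4–7–3–6–5 is a cycle in G, G is not acyclic. Forests are exactly the graphs of treewidth ≤ 1, so tw(G) ≥ 2. Hence tw(G) = 2 exactly.

2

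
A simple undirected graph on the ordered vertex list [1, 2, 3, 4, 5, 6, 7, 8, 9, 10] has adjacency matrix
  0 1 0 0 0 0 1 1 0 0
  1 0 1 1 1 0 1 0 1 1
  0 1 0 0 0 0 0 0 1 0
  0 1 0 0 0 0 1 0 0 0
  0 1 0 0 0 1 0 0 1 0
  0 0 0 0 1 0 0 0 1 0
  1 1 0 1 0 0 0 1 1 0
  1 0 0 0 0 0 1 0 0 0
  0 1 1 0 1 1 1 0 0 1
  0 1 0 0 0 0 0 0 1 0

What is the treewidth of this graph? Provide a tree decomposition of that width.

Each bag holds 3 vertices, so the decomposition has width 2, which upper-bounds the treewidth. Conversely, {1, 7, 8} is a clique of size 3, and the vertices of any clique must share a bag in every tree decomposition; so some bag has ≥ 3 vertices and tw(G) ≥ 2. Hence tw(G) = 2 exactly.

Treewidth 2.
One such decomposition:
Bags: B1 = {1, 2, 7}  B2 = {1, 7, 8}  B3 = {2, 7, 9}  B4 = {2, 4, 7}  B5 = {2, 3, 9}  B6 = {2, 9, 10}  B7 = {2, 5, 9}  B8 = {5, 6, 9}
Tree: B1–B2, B1–B3, B3–B4, B3–B5, B5–B6, B5–B7, B7–B8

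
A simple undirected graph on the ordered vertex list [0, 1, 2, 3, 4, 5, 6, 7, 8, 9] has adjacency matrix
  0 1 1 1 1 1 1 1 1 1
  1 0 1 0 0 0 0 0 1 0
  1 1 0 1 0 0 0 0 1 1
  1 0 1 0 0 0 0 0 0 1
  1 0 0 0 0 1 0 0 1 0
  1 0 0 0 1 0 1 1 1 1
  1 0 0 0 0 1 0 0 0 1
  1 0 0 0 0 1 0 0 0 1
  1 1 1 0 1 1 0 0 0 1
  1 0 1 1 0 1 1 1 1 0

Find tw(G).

3

A width-3 tree decomposition is:
Bags: B1 = {0, 5, 7, 9}  B2 = {0, 5, 8, 9}  B3 = {0, 4, 5, 8}  B4 = {0, 5, 6, 9}  B5 = {0, 2, 8, 9}  B6 = {0, 2, 3, 9}  B7 = {0, 1, 2, 8}
Tree: B1–B2, B2–B3, B2–B4, B2–B5, B5–B6, B5–B7
The largest bag has 4 vertices, giving width 3; this decomposition certifies tw(G) ≤ 3. On the other hand G contains the 4-clique {0, 1, 2, 8}. A clique must lie in a single bag of any decomposition, so no decomposition can have width below 3. Combining the bounds, tw(G) = 3.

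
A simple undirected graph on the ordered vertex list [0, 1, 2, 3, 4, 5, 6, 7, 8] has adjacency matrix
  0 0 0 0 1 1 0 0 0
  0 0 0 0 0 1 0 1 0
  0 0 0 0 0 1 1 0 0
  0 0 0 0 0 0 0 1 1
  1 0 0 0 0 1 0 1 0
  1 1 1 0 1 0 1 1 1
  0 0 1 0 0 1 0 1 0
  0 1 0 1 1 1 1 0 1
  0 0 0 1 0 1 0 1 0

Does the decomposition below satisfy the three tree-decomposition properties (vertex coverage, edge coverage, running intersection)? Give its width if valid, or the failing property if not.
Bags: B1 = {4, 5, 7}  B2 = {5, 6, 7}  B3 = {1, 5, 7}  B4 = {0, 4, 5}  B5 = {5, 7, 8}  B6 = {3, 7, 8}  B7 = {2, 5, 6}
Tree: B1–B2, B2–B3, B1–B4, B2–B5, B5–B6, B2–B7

Yes; width 2.

Vertex coverage: the bags together contain {0, 1, 2, 3, 4, 5, 6, 7, 8}, the full vertex set. Edge coverage: each edge of G has both endpoints in at least one bag. Running intersection: for every vertex, the bags containing it form a connected subtree. All three properties hold, so this is a valid tree decomposition of width max|bag| − 1 = 2, and hence tw(G) ≤ 2.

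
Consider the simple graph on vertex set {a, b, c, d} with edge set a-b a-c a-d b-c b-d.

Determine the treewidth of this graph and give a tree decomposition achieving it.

Treewidth 2.
One optimal decomposition is:
Bags: B1 = {a, b, d}  B2 = {a, b, c}
Tree: B1–B2

The largest bag has 3 vertices, giving width 2; this decomposition certifies tw(G) ≤ 2. For the lower bound, the 3 vertices {a, b, d} are pairwise adjacent, and any tree decomposition puts a clique entirely inside one bag — forcing width ≥ 2. Therefore the treewidth is 2.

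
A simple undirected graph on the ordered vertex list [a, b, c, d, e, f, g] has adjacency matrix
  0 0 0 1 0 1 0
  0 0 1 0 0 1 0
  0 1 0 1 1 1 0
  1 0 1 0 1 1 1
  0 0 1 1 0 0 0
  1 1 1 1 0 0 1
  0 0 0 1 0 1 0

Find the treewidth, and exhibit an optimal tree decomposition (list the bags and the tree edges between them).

The largest bag has 3 vertices, giving width 2; this decomposition certifies tw(G) ≤ 2. On the other hand G contains the 3-clique {c, d, e}. A clique must lie in a single bag of any decomposition, so no decomposition can have width below 2. Combining the bounds, tw(G) = 2.

Treewidth 2.
One such decomposition:
Bags: B1 = {b, c, f}  B2 = {c, d, f}  B3 = {d, f, g}  B4 = {a, d, f}  B5 = {c, d, e}
Tree: B1–B2, B2–B3, B3–B4, B2–B5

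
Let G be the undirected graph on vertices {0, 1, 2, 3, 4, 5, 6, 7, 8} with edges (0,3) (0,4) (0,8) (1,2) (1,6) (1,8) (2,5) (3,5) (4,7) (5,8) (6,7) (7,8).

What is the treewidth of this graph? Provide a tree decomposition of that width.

Treewidth 3.
One optimal decomposition is:
Bags: B1 = {0, 2, 3, 5}  B2 = {0, 2, 5, 8}  B3 = {0, 1, 2, 8}  B4 = {0, 1, 4, 8}  B5 = {1, 4, 7, 8}  B6 = {1, 4, 6, 7}
Tree: B1–B2, B2–B3, B3–B4, B4–B5, B5–B6

Each bag holds 4 vertices, so the decomposition has width 3, which upper-bounds the treewidth. For the lower bound: the 4 vertex sets {2,3,5}, {0}, {8}, {1,4,6,7} are disjoint, each induces a connected subgraph, and every pair is joined by at least one edge of G. Contracting each set to a single vertex therefore yields K_{4} as a minor, and since treewidth is minor-monotone, tw(G) ≥ tw(K_{4}) = 3. Therefore the treewidth is 3.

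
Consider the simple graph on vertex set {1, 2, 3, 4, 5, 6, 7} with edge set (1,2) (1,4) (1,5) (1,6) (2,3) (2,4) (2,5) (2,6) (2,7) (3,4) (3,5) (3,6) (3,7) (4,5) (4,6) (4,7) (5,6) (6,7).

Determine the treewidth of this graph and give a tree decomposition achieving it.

The largest bag has 5 vertices, giving width 4; this decomposition certifies tw(G) ≤ 4. Conversely, {1, 2, 4, 5, 6} is a clique of size 5, and the vertices of any clique must share a bag in every tree decomposition; so some bag has ≥ 5 vertices and tw(G) ≥ 4. Hence tw(G) = 4 exactly.

Treewidth 4.
Bags: B1 = {2, 3, 4, 5, 6}  B2 = {1, 2, 4, 5, 6}  B3 = {2, 3, 4, 6, 7}
Tree: B1–B2, B1–B3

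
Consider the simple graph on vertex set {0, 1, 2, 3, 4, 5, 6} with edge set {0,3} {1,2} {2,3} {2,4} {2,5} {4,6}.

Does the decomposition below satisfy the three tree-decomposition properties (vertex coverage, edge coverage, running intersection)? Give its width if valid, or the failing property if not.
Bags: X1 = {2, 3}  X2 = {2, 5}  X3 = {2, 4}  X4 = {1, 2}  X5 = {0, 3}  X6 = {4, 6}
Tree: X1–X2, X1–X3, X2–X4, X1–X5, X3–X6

Yes; width 1.

Vertex coverage: the bags together contain {0, 1, 2, 3, 4, 5, 6}, the full vertex set. Edge coverage: each edge of G has both endpoints in at least one bag. Running intersection: for every vertex, the bags containing it form a connected subtree. All three properties hold, so this is a valid tree decomposition of width max|bag| − 1 = 1, and hence tw(G) ≤ 1.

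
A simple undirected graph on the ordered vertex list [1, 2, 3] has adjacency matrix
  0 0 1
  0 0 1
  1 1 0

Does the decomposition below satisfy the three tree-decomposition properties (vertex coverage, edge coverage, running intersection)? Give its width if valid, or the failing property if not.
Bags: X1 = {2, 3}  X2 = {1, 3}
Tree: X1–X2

Checking the three conditions: (i) the bags cover all of {1, 2, 3}; (ii) for each edge, some bag contains both endpoints; (iii) the bags containing any fixed vertex form a subtree. All hold, so the decomposition is valid with width 2 − 1 = 1.

Yes; width 1.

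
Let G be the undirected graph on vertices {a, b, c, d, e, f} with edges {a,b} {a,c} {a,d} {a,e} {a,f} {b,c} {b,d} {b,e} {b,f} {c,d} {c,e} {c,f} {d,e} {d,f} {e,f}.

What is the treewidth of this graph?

A width-5 tree decomposition is:
Bags: B1 = {a, b, c, d, e, f}
Tree: (single bag)
With just one bag of size 6, the width is 6 − 1 = 5, so tw(G) ≤ 5. On the other hand G contains the 6-clique {a, b, c, d, e, f}. A clique must lie in a single bag of any decomposition, so no decomposition can have width below 5. Combining the bounds, tw(G) = 5.

5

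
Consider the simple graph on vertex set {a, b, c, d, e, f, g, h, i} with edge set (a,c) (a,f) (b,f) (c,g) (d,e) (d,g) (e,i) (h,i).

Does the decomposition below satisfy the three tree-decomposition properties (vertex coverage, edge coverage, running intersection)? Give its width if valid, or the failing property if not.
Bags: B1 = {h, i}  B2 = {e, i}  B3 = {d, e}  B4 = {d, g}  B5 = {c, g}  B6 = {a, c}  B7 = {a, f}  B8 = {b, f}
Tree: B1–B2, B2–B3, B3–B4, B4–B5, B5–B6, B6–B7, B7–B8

Vertex coverage: the bags together contain {a, b, c, d, e, f, g, h, i}, the full vertex set. Edge coverage: each edge of G has both endpoints in at least one bag. Running intersection: for every vertex, the bags containing it form a connected subtree. All three properties hold, so this is a valid tree decomposition of width max|bag| − 1 = 1, and hence tw(G) ≤ 1.

Yes; width 1.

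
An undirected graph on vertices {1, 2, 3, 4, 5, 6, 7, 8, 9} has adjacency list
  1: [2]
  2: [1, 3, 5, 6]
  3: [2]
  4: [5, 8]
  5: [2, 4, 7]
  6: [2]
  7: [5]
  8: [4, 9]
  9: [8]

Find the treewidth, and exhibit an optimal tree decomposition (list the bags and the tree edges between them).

Every bag has size at most 2, so the width is 2 − 1 = 1 and tw(G) ≤ 1. G has an edge, so its treewidth is at least 1. The upper and lower bounds meet at 1, so that is the treewidth.

Treewidth 1.
One optimal decomposition is:
Bags: B1 = {2, 5}  B2 = {1, 2}  B3 = {4, 5}  B4 = {5, 7}  B5 = {2, 3}  B6 = {2, 6}  B7 = {4, 8}  B8 = {8, 9}
Tree: B1–B2, B1–B3, B1–B4, B1–B5, B5–B6, B3–B7, B7–B8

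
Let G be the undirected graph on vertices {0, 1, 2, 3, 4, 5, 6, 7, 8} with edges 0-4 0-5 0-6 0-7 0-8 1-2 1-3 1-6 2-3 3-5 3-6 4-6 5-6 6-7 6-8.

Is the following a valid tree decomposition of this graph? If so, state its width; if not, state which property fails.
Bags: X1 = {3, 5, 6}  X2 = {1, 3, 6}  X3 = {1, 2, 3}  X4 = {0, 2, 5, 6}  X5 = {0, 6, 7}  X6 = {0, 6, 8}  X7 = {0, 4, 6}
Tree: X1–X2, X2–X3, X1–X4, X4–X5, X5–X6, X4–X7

A tree decomposition must satisfy three properties: every vertex lies in some bag; for every edge, both endpoints lie together in some bag; and for every vertex, the bags containing it form a connected subtree. Here bags containing vertex 2 are not connected in the tree, so the decomposition is invalid.

No — bags containing vertex 2 are not connected in the tree.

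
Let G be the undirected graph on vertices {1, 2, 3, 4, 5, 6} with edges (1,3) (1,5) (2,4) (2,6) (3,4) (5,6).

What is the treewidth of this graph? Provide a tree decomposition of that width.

Treewidth 2.
Bags: B1 = {2, 4, 6}  B2 = {4, 5, 6}  B3 = {1, 4, 5}  B4 = {1, 3, 4}
Tree: B1–B2, B2–B3, B3–B4

Each bag holds 3 vertices, so the decomposition has width 2, which upper-bounds the treewidth. The edges 4–2–6–5–1–3–4 form a cycle, so G is not a tree and its treewidth is at least 2. Combining the bounds, tw(G) = 2.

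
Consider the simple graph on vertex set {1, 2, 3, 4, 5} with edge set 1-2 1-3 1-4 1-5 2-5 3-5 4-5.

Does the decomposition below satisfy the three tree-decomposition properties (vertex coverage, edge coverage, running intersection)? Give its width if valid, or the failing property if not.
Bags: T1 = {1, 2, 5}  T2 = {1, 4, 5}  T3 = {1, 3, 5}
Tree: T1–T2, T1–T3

Checking the three conditions: (i) the bags cover all of {1, 2, 3, 4, 5}; (ii) for each edge, some bag contains both endpoints; (iii) the bags containing any fixed vertex form a subtree. All hold, so the decomposition is valid with width 3 − 1 = 2.

Yes; width 2.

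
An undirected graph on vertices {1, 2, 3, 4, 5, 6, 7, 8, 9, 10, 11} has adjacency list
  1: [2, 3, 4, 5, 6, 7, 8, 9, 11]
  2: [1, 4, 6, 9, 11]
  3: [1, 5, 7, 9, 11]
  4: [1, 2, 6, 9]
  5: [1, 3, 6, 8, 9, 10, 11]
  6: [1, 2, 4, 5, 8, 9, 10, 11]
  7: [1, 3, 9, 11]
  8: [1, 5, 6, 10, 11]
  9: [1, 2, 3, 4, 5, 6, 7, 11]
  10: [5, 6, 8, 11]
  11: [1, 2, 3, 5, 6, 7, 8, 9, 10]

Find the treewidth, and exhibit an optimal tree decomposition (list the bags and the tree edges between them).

Every bag has size at most 5, so the width is 5 − 1 = 4 and tw(G) ≤ 4. For the lower bound, the 5 vertices {1, 5, 6, 8, 11} are pairwise adjacent, and any tree decomposition puts a clique entirely inside one bag — forcing width ≥ 4. Combining the bounds, tw(G) = 4.

Treewidth 4.
Bags: B1 = {1, 5, 6, 8, 11}  B2 = {1, 5, 6, 9, 11}  B3 = {1, 3, 5, 9, 11}  B4 = {5, 6, 8, 10, 11}  B5 = {1, 2, 6, 9, 11}  B6 = {1, 3, 7, 9, 11}  B7 = {1, 2, 4, 6, 9}
Tree: B1–B2, B2–B3, B1–B4, B2–B5, B3–B6, B5–B7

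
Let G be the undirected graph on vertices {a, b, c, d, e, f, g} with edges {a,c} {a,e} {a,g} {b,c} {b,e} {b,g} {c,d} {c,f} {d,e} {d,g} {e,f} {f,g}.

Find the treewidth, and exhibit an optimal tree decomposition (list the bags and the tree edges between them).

Treewidth 3.
One optimal decomposition is:
Bags: B1 = {c, d, e, g}  B2 = {a, c, e, g}  B3 = {c, e, f, g}  B4 = {b, c, e, g}
Tree: B1–B2, B2–B3, B3–B4

Each bag holds 4 vertices, so the decomposition has width 3, which upper-bounds the treewidth. For the lower bound: the 4 vertex sets {d,e}, {a,g}, {c}, {f} are disjoint, each induces a connected subgraph, and every pair is joined by at least one edge of G. Contracting each set to a single vertex therefore yields K_{4} as a minor, and since treewidth is minor-monotone, tw(G) ≥ tw(K_{4}) = 3. Combining the bounds, tw(G) = 3.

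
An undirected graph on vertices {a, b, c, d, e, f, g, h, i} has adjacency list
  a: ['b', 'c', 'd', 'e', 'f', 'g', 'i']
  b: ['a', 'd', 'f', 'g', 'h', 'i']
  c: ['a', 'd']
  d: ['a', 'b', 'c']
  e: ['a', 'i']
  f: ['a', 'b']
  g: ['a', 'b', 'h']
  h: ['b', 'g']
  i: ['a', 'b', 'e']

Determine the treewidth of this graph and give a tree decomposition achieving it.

Every bag has size at most 3, so the width is 3 − 1 = 2 and tw(G) ≤ 2. On the other hand G contains the 3-clique {b, g, h}. A clique must lie in a single bag of any decomposition, so no decomposition can have width below 2. The upper and lower bounds meet at 2, so that is the treewidth.

Treewidth 2.
One optimal decomposition is:
Bags: B1 = {a, b, g}  B2 = {a, b, i}  B3 = {a, e, i}  B4 = {b, g, h}  B5 = {a, b, d}  B6 = {a, c, d}  B7 = {a, b, f}
Tree: B1–B2, B2–B3, B1–B4, B2–B5, B5–B6, B5–B7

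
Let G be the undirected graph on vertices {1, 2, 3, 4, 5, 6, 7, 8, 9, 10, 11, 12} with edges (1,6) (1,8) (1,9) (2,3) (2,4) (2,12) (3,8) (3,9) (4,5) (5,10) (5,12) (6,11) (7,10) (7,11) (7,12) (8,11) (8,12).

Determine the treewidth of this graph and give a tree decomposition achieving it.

Treewidth 3.
One optimal decomposition is:
Bags: B1 = {2, 4, 5, 10}  B2 = {2, 5, 10, 12}  B3 = {2, 7, 10, 12}  B4 = {2, 3, 7, 12}  B5 = {3, 7, 8, 12}  B6 = {3, 7, 8, 11}  B7 = {3, 8, 9, 11}  B8 = {1, 8, 9, 11}  B9 = {1, 6, 9, 11}
Tree: B1–B2, B2–B3, B3–B4, B4–B5, B5–B6, B6–B7, B7–B8, B8–B9

The largest bag has 4 vertices, giving width 3; this decomposition certifies tw(G) ≤ 3. For the lower bound: the 4 vertex sets {4,5,10}, {2}, {12}, {3,7,8,11} are disjoint, each induces a connected subgraph, and every pair is joined by at least one edge of G. Contracting each set to a single vertex therefore yields K_{4} as a minor, and since treewidth is minor-monotone, tw(G) ≥ tw(K_{4}) = 3. Therefore the treewidth is 3.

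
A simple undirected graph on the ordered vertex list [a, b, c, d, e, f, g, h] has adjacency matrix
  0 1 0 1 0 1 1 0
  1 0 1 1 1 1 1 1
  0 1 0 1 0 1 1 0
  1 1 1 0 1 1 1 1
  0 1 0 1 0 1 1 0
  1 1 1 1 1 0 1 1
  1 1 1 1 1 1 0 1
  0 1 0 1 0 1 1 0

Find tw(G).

A width-4 tree decomposition is:
Bags: B1 = {a, b, d, f, g}  B2 = {b, d, e, f, g}  B3 = {b, c, d, f, g}  B4 = {b, d, f, g, h}
Tree: B1–B2, B1–B3, B2–B4
Each bag holds 5 vertices, so the decomposition has width 4, which upper-bounds the treewidth. On the other hand G contains the 5-clique {b, d, e, f, g}. A clique must lie in a single bag of any decomposition, so no decomposition can have width below 4. Combining the bounds, tw(G) = 4.

4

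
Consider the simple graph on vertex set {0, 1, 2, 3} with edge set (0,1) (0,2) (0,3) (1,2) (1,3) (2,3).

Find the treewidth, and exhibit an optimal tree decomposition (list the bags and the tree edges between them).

A single bag containing all 4 vertices is trivially a valid decomposition of width 3. Conversely, {0, 1, 2, 3} is a clique of size 4, and the vertices of any clique must share a bag in every tree decomposition; so some bag has ≥ 4 vertices and tw(G) ≥ 3. The upper and lower bounds meet at 3, so that is the treewidth.

Treewidth 3.
One optimal decomposition is:
Bags: B1 = {0, 1, 2, 3}
Tree: (single bag)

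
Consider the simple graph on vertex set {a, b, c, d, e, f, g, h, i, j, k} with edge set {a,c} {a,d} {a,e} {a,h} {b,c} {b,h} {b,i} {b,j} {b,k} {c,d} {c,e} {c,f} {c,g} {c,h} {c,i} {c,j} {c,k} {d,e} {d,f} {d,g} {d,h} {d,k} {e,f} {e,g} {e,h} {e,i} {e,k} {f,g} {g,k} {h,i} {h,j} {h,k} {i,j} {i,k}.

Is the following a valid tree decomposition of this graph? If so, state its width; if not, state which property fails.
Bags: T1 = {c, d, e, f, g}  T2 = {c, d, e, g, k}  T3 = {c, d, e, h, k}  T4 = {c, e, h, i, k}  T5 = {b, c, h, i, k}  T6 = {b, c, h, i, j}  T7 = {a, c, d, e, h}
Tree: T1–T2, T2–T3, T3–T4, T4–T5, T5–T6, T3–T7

Yes; width 4.

Checking the three conditions: (i) the bags cover all of {a, b, c, d, e, f, g, h, i, j, k}; (ii) for each edge, some bag contains both endpoints; (iii) the bags containing any fixed vertex form a subtree. All hold, so the decomposition is valid with width 5 − 1 = 4.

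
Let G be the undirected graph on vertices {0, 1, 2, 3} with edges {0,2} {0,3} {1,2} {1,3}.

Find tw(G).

2

A width-2 tree decomposition is:
Bags: B1 = {0, 2, 3}  B2 = {1, 2, 3}
Tree: B1–B2
Each bag holds 3 vertices, so the decomposition has width 2, which upper-bounds the treewidth. The edges 3–0–2–1–3 form a cycle, so G is not a tree and its treewidth is at least 2. Therefore the treewidth is 2.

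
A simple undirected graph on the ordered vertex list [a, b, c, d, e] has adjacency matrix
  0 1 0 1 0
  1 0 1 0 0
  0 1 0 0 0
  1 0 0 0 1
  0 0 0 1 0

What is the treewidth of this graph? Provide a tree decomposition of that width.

Treewidth 1.
Bags: B1 = {d, e}  B2 = {a, d}  B3 = {a, b}  B4 = {b, c}
Tree: B1–B2, B2–B3, B3–B4

Every bag has size at most 2, so the width is 2 − 1 = 1 and tw(G) ≤ 1. Since G has at least one edge (e.g. e–d), it is not an edgeless graph, so tw(G) ≥ 1. The upper and lower bounds meet at 1, so that is the treewidth.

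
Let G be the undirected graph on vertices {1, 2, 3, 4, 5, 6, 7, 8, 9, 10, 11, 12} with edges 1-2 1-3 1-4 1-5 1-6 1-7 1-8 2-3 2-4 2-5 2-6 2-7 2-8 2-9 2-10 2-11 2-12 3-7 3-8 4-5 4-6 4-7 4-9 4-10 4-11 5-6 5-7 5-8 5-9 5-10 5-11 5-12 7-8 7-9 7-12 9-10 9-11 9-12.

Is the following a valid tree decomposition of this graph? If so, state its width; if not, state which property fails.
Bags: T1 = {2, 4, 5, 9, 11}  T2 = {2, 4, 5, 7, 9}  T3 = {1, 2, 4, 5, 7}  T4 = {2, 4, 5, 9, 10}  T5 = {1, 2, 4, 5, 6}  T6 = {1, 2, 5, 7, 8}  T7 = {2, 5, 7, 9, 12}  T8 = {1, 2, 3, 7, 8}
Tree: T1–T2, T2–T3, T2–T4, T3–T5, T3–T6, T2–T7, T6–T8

Yes; width 4.

Vertex coverage: the bags together contain {1, 2, 3, 4, 5, 6, 7, 8, 9, 10, 11, 12}, the full vertex set. Edge coverage: each edge of G has both endpoints in at least one bag. Running intersection: for every vertex, the bags containing it form a connected subtree. All three properties hold, so this is a valid tree decomposition of width max|bag| − 1 = 4, and hence tw(G) ≤ 4.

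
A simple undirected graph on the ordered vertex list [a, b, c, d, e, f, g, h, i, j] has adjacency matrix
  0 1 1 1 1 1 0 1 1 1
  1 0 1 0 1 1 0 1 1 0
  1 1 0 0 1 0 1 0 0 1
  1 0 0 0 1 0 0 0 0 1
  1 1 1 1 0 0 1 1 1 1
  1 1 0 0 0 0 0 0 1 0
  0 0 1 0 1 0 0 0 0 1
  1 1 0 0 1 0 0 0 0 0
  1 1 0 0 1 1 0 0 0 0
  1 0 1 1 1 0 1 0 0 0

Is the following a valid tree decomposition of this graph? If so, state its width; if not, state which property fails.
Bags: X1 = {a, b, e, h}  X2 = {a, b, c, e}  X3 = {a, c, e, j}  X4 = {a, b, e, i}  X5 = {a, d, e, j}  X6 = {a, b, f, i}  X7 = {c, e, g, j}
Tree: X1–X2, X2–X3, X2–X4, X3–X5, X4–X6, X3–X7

Yes; width 3.

Vertex coverage: the bags together contain {a, b, c, d, e, f, g, h, i, j}, the full vertex set. Edge coverage: each edge of G has both endpoints in at least one bag. Running intersection: for every vertex, the bags containing it form a connected subtree. All three properties hold, so this is a valid tree decomposition of width max|bag| − 1 = 3, and hence tw(G) ≤ 3.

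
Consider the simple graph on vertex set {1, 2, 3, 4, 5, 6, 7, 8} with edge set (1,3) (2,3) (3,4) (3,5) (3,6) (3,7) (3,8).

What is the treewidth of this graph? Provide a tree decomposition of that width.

Treewidth 1.
Bags: B1 = {2, 3}  B2 = {3, 7}  B3 = {3, 5}  B4 = {3, 6}  B5 = {1, 3}  B6 = {3, 4}  B7 = {3, 8}
Tree: B1–B2, B1–B3, B1–B4, B1–B5, B4–B6, B5–B7

The largest bag has 2 vertices, giving width 1; this decomposition certifies tw(G) ≤ 1. G has an edge, so its treewidth is at least 1. Hence tw(G) = 1 exactly.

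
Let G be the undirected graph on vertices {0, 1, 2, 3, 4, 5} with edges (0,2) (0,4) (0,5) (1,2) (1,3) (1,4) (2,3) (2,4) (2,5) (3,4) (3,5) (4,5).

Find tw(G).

3

A width-3 tree decomposition is:
Bags: B1 = {2, 3, 4, 5}  B2 = {0, 2, 4, 5}  B3 = {1, 2, 3, 4}
Tree: B1–B2, B1–B3
The largest bag has 4 vertices, giving width 3; this decomposition certifies tw(G) ≤ 3. For the lower bound, the 4 vertices {0, 2, 4, 5} are pairwise adjacent, and any tree decomposition puts a clique entirely inside one bag — forcing width ≥ 3. Hence tw(G) = 3 exactly.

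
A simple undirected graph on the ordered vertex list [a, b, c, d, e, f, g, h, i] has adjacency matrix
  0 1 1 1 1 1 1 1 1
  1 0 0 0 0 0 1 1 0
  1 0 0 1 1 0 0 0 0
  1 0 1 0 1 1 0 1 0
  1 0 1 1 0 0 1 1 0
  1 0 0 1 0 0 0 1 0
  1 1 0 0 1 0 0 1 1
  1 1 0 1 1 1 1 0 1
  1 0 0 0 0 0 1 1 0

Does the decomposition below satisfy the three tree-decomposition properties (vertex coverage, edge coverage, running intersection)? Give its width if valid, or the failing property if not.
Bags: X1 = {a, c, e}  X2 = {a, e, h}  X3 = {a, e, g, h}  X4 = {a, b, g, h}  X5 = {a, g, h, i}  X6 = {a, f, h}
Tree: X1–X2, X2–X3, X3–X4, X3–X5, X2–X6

A tree decomposition must satisfy three properties: every vertex lies in some bag; for every edge, both endpoints lie together in some bag; and for every vertex, the bags containing it form a connected subtree. Here vertex d appears in no bag, so the decomposition is invalid.

No — vertex d appears in no bag.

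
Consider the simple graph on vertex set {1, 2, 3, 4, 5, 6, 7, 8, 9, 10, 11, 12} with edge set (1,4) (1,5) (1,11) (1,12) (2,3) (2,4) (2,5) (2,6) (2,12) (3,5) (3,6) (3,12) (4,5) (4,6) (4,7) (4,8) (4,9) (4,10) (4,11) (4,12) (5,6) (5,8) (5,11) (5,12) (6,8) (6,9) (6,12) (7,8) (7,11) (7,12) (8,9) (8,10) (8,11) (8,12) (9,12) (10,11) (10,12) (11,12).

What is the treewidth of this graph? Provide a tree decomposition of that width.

Every bag has size at most 5, so the width is 5 − 1 = 4 and tw(G) ≤ 4. For the lower bound, the 5 vertices {2, 3, 5, 6, 12} are pairwise adjacent, and any tree decomposition puts a clique entirely inside one bag — forcing width ≥ 4. Hence tw(G) = 4 exactly.

Treewidth 4.
One optimal decomposition is:
Bags: B1 = {4, 5, 6, 8, 12}  B2 = {4, 6, 8, 9, 12}  B3 = {2, 4, 5, 6, 12}  B4 = {4, 5, 8, 11, 12}  B5 = {2, 3, 5, 6, 12}  B6 = {1, 4, 5, 11, 12}  B7 = {4, 7, 8, 11, 12}  B8 = {4, 8, 10, 11, 12}
Tree: B1–B2, B1–B3, B1–B4, B3–B5, B4–B6, B4–B7, B7–B8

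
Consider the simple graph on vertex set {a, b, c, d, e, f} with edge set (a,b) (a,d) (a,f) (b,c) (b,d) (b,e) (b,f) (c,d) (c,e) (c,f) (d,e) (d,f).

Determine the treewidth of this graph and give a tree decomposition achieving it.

Treewidth 3.
One optimal decomposition is:
Bags: B1 = {b, c, d, e}  B2 = {b, c, d, f}  B3 = {a, b, d, f}
Tree: B1–B2, B2–B3

Each bag holds 4 vertices, so the decomposition has width 3, which upper-bounds the treewidth. Conversely, {b, c, d, e} is a clique of size 4, and the vertices of any clique must share a bag in every tree decomposition; so some bag has ≥ 4 vertices and tw(G) ≥ 3. Combining the bounds, tw(G) = 3.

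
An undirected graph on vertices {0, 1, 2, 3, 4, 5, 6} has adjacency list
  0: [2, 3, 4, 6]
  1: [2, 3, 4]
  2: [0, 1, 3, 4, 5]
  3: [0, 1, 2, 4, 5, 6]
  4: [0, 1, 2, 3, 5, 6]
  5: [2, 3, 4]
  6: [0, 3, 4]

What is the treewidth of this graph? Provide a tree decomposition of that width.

Treewidth 3.
One such decomposition:
Bags: B1 = {0, 2, 3, 4}  B2 = {1, 2, 3, 4}  B3 = {0, 3, 4, 6}  B4 = {2, 3, 4, 5}
Tree: B1–B2, B1–B3, B1–B4

The largest bag has 4 vertices, giving width 3; this decomposition certifies tw(G) ≤ 3. On the other hand G contains the 4-clique {0, 2, 3, 4}. A clique must lie in a single bag of any decomposition, so no decomposition can have width below 3. Combining the bounds, tw(G) = 3.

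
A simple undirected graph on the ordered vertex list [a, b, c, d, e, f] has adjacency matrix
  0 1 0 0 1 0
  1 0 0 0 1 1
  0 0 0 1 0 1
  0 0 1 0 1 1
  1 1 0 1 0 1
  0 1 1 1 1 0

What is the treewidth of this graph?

A width-2 tree decomposition is:
Bags: B1 = {d, e, f}  B2 = {b, e, f}  B3 = {a, b, e}  B4 = {c, d, f}
Tree: B1–B2, B2–B3, B1–B4
Every bag has size at most 3, so the width is 3 − 1 = 2 and tw(G) ≤ 2. Conversely, {a, b, e} is a clique of size 3, and the vertices of any clique must share a bag in every tree decomposition; so some bag has ≥ 3 vertices and tw(G) ≥ 2. Hence tw(G) = 2 exactly.

2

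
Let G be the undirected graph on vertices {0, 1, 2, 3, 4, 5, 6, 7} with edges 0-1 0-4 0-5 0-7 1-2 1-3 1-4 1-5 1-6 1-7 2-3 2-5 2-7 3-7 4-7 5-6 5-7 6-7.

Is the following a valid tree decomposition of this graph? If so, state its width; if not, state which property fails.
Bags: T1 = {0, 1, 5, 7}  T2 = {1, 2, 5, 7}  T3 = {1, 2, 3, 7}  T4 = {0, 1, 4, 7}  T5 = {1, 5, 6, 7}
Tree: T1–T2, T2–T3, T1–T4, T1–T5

Checking the three conditions: (i) the bags cover all of {0, 1, 2, 3, 4, 5, 6, 7}; (ii) for each edge, some bag contains both endpoints; (iii) the bags containing any fixed vertex form a subtree. All hold, so the decomposition is valid with width 4 − 1 = 3.

Yes; width 3.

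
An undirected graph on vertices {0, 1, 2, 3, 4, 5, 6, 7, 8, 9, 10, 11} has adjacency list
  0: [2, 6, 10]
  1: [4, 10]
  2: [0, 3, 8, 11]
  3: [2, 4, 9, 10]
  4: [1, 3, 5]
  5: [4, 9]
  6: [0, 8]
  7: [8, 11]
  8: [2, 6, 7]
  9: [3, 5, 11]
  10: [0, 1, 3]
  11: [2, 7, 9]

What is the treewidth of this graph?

3

A width-3 tree decomposition is:
Bags: B1 = {0, 6, 7, 8}  B2 = {0, 2, 7, 8}  B3 = {0, 2, 7, 11}  B4 = {0, 2, 10, 11}  B5 = {2, 3, 10, 11}  B6 = {3, 9, 10, 11}  B7 = {1, 3, 9, 10}  B8 = {1, 3, 4, 9}  B9 = {1, 4, 5, 9}
Tree: B1–B2, B2–B3, B3–B4, B4–B5, B5–B6, B6–B7, B7–B8, B8–B9
The largest bag has 4 vertices, giving width 3; this decomposition certifies tw(G) ≤ 3. For the lower bound: the 4 vertex sets {6,7,8}, {0}, {2}, {3,9,10,11} are disjoint, each induces a connected subgraph, and every pair is joined by at least one edge of G. Contracting each set to a single vertex therefore yields K_{4} as a minor, and since treewidth is minor-monotone, tw(G) ≥ tw(K_{4}) = 3. The upper and lower bounds meet at 3, so that is the treewidth.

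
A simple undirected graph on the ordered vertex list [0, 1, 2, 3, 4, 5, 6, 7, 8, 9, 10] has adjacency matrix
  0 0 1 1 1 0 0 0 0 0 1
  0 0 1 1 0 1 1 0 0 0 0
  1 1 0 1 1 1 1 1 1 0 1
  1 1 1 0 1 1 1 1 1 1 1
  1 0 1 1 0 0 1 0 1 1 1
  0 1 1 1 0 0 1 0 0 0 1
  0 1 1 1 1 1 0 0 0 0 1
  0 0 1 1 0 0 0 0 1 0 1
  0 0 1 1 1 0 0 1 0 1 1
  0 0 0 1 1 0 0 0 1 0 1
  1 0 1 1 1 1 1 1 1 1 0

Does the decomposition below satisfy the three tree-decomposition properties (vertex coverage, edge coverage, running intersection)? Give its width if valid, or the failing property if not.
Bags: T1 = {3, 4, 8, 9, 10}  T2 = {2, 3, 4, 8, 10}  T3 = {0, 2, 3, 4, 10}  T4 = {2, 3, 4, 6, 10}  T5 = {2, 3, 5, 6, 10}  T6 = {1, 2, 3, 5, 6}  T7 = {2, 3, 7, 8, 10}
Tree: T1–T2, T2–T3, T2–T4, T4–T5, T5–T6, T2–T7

Checking the three conditions: (i) the bags cover all of {0, 1, 2, 3, 4, 5, 6, 7, 8, 9, 10}; (ii) for each edge, some bag contains both endpoints; (iii) the bags containing any fixed vertex form a subtree. All hold, so the decomposition is valid with width 5 − 1 = 4.

Yes; width 4.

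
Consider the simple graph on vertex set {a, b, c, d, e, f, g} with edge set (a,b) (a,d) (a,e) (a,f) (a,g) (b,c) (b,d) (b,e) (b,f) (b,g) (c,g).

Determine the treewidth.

A width-2 tree decomposition is:
Bags: B1 = {a, b, f}  B2 = {a, b, g}  B3 = {a, b, e}  B4 = {a, b, d}  B5 = {b, c, g}
Tree: B1–B2, B1–B3, B3–B4, B2–B5
Every bag has size at most 3, so the width is 3 − 1 = 2 and tw(G) ≤ 2. For the lower bound, the 3 vertices {b, c, g} are pairwise adjacent, and any tree decomposition puts a clique entirely inside one bag — forcing width ≥ 2. Therefore the treewidth is 2.

2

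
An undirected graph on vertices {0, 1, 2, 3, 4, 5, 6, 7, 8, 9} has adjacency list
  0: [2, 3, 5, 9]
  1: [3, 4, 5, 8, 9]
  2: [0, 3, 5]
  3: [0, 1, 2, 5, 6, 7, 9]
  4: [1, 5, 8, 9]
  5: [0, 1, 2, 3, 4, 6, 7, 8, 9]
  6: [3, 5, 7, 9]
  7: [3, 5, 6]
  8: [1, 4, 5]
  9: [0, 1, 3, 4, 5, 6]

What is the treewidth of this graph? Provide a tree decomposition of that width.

Each bag holds 4 vertices, so the decomposition has width 3, which upper-bounds the treewidth. On the other hand G contains the 4-clique {1, 4, 5, 8}. A clique must lie in a single bag of any decomposition, so no decomposition can have width below 3. Therefore the treewidth is 3.

Treewidth 3.
Bags: B1 = {1, 3, 5, 9}  B2 = {3, 5, 6, 9}  B3 = {0, 3, 5, 9}  B4 = {3, 5, 6, 7}  B5 = {1, 4, 5, 9}  B6 = {0, 2, 3, 5}  B7 = {1, 4, 5, 8}
Tree: B1–B2, B2–B3, B2–B4, B1–B5, B3–B6, B5–B7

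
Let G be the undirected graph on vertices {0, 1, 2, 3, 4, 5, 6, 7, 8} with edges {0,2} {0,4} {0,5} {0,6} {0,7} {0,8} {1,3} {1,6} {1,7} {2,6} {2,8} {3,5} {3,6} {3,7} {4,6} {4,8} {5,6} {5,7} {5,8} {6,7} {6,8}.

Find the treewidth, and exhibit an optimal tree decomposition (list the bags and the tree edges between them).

The largest bag has 4 vertices, giving width 3; this decomposition certifies tw(G) ≤ 3. Conversely, {0, 2, 6, 8} is a clique of size 4, and the vertices of any clique must share a bag in every tree decomposition; so some bag has ≥ 4 vertices and tw(G) ≥ 3. Hence tw(G) = 3 exactly.

Treewidth 3.
One optimal decomposition is:
Bags: B1 = {0, 5, 6, 8}  B2 = {0, 5, 6, 7}  B3 = {0, 4, 6, 8}  B4 = {0, 2, 6, 8}  B5 = {3, 5, 6, 7}  B6 = {1, 3, 6, 7}
Tree: B1–B2, B1–B3, B1–B4, B2–B5, B5–B6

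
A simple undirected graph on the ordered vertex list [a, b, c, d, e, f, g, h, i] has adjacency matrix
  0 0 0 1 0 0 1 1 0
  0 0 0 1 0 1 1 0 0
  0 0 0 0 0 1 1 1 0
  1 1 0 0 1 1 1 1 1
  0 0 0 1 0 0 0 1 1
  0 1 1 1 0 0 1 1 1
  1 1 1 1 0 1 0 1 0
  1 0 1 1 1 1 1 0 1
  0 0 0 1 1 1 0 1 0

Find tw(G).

A width-3 tree decomposition is:
Bags: B1 = {b, d, f, g}  B2 = {d, f, g, h}  B3 = {d, f, h, i}  B4 = {c, f, g, h}  B5 = {d, e, h, i}  B6 = {a, d, g, h}
Tree: B1–B2, B2–B3, B2–B4, B3–B5, B2–B6
The largest bag has 4 vertices, giving width 3; this decomposition certifies tw(G) ≤ 3. Conversely, {a, d, g, h} is a clique of size 4, and the vertices of any clique must share a bag in every tree decomposition; so some bag has ≥ 4 vertices and tw(G) ≥ 3. Therefore the treewidth is 3.

3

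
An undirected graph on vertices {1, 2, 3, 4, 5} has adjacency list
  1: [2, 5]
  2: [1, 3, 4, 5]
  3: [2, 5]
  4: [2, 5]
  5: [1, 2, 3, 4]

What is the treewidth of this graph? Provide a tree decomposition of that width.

Treewidth 2.
One optimal decomposition is:
Bags: B1 = {2, 3, 5}  B2 = {1, 2, 5}  B3 = {2, 4, 5}
Tree: B1–B2, B2–B3

Each bag holds 3 vertices, so the decomposition has width 2, which upper-bounds the treewidth. For the lower bound, the 3 vertices {1, 2, 5} are pairwise adjacent, and any tree decomposition puts a clique entirely inside one bag — forcing width ≥ 2. Hence tw(G) = 2 exactly.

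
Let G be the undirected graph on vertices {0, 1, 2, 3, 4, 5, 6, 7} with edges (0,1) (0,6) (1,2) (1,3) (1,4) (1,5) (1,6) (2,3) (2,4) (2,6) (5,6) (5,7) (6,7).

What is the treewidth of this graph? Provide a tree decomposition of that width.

The largest bag has 3 vertices, giving width 2; this decomposition certifies tw(G) ≤ 2. Conversely, {0, 1, 6} is a clique of size 3, and the vertices of any clique must share a bag in every tree decomposition; so some bag has ≥ 3 vertices and tw(G) ≥ 2. Therefore the treewidth is 2.

Treewidth 2.
One optimal decomposition is:
Bags: B1 = {1, 2, 6}  B2 = {1, 2, 3}  B3 = {0, 1, 6}  B4 = {1, 5, 6}  B5 = {1, 2, 4}  B6 = {5, 6, 7}
Tree: B1–B2, B1–B3, B3–B4, B2–B5, B4–B6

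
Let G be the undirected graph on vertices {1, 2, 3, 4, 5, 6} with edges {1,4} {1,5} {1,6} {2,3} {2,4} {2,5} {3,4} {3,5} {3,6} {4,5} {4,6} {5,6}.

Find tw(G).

A width-3 tree decomposition is:
Bags: B1 = {3, 4, 5, 6}  B2 = {1, 4, 5, 6}  B3 = {2, 3, 4, 5}
Tree: B1–B2, B1–B3
Every bag has size at most 4, so the width is 4 − 1 = 3 and tw(G) ≤ 3. On the other hand G contains the 4-clique {1, 4, 5, 6}. A clique must lie in a single bag of any decomposition, so no decomposition can have width below 3. Therefore the treewidth is 3.

3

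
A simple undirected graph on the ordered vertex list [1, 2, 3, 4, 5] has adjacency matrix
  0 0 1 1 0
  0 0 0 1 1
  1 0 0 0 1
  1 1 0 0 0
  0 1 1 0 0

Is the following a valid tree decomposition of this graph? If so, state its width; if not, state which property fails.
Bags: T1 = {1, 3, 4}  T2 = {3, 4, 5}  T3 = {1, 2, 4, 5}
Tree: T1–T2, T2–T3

No — bags containing vertex 1 are not connected in the tree.

A tree decomposition must satisfy three properties: every vertex lies in some bag; for every edge, both endpoints lie together in some bag; and for every vertex, the bags containing it form a connected subtree. Here bags containing vertex 1 are not connected in the tree, so the decomposition is invalid.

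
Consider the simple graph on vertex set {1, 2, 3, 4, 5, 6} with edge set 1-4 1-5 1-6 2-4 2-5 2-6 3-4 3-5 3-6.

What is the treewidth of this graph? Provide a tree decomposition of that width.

Treewidth 3.
Bags: B1 = {1, 2, 3, 5}  B2 = {1, 2, 3, 6}  B3 = {1, 2, 3, 4}
Tree: B1–B2, B2–B3

The largest bag has 4 vertices, giving width 3; this decomposition certifies tw(G) ≤ 3. For the lower bound: the 4 vertex sets {3,5}, {2,6}, {1}, {4} are disjoint, each induces a connected subgraph, and every pair is joined by at least one edge of G. Contracting each set to a single vertex therefore yields K_{4} as a minor, and since treewidth is minor-monotone, tw(G) ≥ tw(K_{4}) = 3. The upper and lower bounds meet at 3, so that is the treewidth.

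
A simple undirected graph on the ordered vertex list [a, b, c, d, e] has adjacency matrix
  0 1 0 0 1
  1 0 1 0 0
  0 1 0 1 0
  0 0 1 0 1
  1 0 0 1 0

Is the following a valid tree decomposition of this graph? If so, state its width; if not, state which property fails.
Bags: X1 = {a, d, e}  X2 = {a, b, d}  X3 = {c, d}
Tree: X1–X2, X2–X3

A tree decomposition must satisfy three properties: every vertex lies in some bag; for every edge, both endpoints lie together in some bag; and for every vertex, the bags containing it form a connected subtree. Here edge (b,c) lies in no bag, so the decomposition is invalid.

No — edge (b,c) lies in no bag.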